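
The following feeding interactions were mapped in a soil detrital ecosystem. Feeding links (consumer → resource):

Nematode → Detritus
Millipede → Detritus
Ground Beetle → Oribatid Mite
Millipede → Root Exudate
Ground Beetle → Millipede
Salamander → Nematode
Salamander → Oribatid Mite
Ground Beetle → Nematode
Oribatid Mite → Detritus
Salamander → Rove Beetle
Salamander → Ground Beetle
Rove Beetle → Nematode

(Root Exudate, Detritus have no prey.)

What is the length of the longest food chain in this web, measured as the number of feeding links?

One longest chain: Root Exudate → Millipede → Ground Beetle → Salamander.
It has 4 species and 3 links.

3 links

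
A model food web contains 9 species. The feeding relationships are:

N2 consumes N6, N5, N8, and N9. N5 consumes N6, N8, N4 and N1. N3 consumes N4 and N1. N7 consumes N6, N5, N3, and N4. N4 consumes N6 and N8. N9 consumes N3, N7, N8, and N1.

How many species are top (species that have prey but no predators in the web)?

Top species (has prey, but nothing eats it): N2.
Count: 1.

1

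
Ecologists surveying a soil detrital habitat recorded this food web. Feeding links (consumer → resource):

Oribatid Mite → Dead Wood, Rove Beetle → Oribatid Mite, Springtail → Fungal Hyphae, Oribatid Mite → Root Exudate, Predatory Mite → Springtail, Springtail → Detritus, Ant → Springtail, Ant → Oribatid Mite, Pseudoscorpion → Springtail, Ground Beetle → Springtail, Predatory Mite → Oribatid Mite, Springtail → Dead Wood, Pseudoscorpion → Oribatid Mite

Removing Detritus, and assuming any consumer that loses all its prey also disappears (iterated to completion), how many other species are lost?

0

Remove Detritus.
Every predator of it retains at least one other prey: Springtail still has Dead Wood, Fungal Hyphae.
No consumer loses all prey, so no secondary extinctions occur.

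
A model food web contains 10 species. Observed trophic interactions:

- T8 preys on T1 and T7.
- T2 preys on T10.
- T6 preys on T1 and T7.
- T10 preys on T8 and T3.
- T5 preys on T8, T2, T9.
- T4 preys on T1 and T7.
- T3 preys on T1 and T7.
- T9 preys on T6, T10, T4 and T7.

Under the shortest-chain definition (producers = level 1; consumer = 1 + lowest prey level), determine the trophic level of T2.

Trophic level 4

T1 is a producer → level 1.
T8 eats T1 → level 2.
T10 eats T8 → level 3.
T2 eats T10 → level 4.
No prey of T2 is below level 3, so 4 is the minimum.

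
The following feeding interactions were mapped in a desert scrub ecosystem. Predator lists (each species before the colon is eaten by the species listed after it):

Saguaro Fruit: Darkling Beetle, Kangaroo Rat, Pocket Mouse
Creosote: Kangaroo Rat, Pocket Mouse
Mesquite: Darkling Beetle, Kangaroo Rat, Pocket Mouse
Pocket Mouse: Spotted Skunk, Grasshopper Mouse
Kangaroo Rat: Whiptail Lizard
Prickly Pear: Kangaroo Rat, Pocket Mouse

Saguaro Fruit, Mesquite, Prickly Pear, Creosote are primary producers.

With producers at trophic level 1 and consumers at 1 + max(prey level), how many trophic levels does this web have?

3

Producers (level 1): Saguaro Fruit, Mesquite, Prickly Pear, Creosote.
Saguaro Fruit → Pocket Mouse → Grasshopper Mouse gives Grasshopper Mouse level 3.
No species has a prey at level 3, so no species reaches level 4.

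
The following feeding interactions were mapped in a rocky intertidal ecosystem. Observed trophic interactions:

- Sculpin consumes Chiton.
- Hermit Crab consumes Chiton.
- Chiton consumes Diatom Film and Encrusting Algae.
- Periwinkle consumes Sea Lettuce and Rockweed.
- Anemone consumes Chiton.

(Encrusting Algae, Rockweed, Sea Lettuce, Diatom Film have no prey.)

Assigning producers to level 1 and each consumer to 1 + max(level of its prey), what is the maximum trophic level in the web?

3

Producers (level 1): Encrusting Algae, Rockweed, Sea Lettuce, Diatom Film.
Encrusting Algae → Chiton → Hermit Crab gives Hermit Crab level 3.
No species has a prey at level 3, so no species reaches level 4.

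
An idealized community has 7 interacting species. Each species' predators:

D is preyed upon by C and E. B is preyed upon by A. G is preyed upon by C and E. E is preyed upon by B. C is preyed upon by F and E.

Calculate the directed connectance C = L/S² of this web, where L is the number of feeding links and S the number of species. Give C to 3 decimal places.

The web has S = 7 species and L = 8 feeding links.
C = L / S² = 8 / 49 = 0.1633 ≈ 0.163.

C = 0.163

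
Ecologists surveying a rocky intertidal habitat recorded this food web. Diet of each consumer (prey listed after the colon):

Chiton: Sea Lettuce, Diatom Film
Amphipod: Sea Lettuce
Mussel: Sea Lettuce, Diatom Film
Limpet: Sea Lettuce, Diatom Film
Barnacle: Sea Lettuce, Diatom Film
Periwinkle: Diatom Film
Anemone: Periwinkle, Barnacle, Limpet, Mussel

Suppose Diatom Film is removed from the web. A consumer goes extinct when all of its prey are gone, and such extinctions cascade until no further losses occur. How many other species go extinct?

Remove Diatom Film.
Round 1: Periwinkle (all prey gone) → extinct.
No further losses. Total secondary extinctions: 1.

1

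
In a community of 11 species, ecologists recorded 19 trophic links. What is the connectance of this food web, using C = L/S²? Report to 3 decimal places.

The web has S = 11 species and L = 19 feeding links.
C = L / S² = 19 / 121 = 0.1570 ≈ 0.157.

C = 0.157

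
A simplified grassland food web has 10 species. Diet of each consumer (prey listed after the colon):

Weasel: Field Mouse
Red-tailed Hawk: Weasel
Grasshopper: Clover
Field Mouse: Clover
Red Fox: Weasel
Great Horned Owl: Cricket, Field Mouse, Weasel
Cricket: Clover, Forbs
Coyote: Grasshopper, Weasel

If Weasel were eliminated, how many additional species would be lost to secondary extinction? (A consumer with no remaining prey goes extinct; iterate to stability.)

2

Remove Weasel.
Round 1: Red-tailed Hawk (all prey gone), Red Fox (all prey gone) → extinct.
No further losses. Total secondary extinctions: 2.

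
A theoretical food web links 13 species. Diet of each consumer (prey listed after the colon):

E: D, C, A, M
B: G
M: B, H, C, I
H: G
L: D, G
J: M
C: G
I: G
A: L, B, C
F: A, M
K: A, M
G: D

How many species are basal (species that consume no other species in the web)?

1

Basal species (no prey listed): D.
Count: 1.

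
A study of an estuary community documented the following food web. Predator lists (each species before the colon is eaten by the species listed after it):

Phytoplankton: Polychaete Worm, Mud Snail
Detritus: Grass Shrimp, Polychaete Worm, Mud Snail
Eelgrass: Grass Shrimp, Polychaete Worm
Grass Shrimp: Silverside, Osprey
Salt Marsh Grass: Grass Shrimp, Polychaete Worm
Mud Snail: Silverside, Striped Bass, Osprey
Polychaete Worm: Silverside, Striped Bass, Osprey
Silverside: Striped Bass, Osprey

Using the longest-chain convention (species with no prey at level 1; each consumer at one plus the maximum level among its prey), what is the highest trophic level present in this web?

4

Basal resources (level 1): Eelgrass, Salt Marsh Grass, Detritus, Phytoplankton.
Eelgrass → Grass Shrimp → Silverside → Osprey gives Osprey level 4.
No species has a prey at level 4, so no species reaches level 5.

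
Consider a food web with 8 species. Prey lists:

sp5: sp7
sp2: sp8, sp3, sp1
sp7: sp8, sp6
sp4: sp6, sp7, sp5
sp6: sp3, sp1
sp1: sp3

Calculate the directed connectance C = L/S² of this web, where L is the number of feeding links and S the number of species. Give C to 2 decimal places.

C = 0.19

The web has S = 8 species and L = 12 feeding links.
C = L / S² = 12 / 64 = 0.1875 ≈ 0.19.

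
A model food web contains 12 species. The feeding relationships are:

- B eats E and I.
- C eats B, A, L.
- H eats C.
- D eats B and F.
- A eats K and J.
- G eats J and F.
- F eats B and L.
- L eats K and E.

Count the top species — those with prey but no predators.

3

Top species (has prey, but nothing eats it): G, D, H.
Count: 3.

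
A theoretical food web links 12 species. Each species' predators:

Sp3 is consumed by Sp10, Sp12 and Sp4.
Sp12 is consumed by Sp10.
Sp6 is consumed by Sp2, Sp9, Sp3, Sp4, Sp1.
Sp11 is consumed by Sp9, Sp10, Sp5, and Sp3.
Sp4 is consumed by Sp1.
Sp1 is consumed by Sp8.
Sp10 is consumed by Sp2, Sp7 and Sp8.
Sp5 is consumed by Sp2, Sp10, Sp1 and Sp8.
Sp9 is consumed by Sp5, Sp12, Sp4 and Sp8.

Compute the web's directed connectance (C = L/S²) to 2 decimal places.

C = 0.18

The web has S = 12 species and L = 26 feeding links.
C = L / S² = 26 / 144 = 0.1806 ≈ 0.18.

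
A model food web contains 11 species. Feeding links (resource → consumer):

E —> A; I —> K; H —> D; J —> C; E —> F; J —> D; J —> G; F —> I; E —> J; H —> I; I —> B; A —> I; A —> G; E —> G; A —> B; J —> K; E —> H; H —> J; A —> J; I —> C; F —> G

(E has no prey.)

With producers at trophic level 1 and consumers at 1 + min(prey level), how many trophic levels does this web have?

3

Producers (level 1): E.
Following each consumer down to its lowest-level prey: E → H → D (levels 1 through 3).
All prey of D (H 2, J 2) are at level 2 or above, so D is at level 1 + 2 = 3.
Every consumer has at least one prey at level 2 or below, so none exceeds level 3.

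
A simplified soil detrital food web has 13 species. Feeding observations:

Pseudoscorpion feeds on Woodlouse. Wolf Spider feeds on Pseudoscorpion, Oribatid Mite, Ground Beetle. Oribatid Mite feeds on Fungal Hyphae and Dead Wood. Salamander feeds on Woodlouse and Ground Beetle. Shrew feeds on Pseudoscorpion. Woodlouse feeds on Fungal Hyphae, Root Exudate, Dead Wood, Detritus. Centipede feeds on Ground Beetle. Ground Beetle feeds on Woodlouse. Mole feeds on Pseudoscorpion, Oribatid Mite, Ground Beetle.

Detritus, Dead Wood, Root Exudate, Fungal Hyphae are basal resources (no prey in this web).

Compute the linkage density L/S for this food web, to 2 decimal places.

L/S = 1.38

There are L = 18 links among S = 13 species.
L/S = 18/13 = 1.3846 ≈ 1.38.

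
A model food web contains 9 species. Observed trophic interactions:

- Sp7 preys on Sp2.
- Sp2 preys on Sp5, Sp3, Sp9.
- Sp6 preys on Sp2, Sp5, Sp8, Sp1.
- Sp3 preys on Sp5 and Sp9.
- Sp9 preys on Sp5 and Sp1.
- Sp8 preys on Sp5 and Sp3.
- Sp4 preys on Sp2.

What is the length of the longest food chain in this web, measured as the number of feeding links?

One longest chain: Sp5 → Sp9 → Sp3 → Sp2 → Sp4.
It has 5 species and 4 links.

4 links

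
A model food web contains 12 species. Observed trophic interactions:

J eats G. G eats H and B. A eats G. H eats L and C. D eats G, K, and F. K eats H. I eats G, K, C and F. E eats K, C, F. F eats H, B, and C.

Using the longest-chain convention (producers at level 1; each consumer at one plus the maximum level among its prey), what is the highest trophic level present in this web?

4

Producers (level 1): L, B, C.
L → H → K → E gives E level 4.
No species has a prey at level 4, so no species reaches level 5.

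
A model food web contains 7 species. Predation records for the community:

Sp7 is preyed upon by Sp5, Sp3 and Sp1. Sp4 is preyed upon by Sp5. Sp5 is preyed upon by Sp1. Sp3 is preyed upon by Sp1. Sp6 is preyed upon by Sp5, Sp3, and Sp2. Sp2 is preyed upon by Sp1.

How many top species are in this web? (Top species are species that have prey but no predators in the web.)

1

Top species (has prey, but nothing eats it): Sp1.
Count: 1.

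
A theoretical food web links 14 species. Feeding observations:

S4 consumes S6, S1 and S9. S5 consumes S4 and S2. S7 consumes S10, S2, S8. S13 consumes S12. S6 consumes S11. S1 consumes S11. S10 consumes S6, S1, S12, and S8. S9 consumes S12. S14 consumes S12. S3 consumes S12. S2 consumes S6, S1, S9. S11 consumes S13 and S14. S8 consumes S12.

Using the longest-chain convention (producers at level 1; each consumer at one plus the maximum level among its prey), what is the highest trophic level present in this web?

6

Producers (level 1): S12.
S12 → S13 → S11 → S1 → S4 → S5 gives S5 level 6.
No species has a prey at level 6, so no species reaches level 7.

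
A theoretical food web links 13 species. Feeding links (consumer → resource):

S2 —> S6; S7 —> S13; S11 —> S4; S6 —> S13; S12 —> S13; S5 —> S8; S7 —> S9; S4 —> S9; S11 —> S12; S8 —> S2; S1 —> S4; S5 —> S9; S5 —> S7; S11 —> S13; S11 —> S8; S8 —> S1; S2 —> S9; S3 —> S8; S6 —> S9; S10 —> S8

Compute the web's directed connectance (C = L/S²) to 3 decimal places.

C = 0.118

The web has S = 13 species and L = 20 feeding links.
C = L / S² = 20 / 169 = 0.1183 ≈ 0.118.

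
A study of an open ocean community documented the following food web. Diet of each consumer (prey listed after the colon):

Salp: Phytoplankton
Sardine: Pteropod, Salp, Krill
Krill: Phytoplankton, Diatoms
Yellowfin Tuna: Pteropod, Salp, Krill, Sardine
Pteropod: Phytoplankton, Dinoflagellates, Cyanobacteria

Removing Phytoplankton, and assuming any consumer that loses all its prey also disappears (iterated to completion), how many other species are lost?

Remove Phytoplankton.
Round 1: Salp (all prey gone) → extinct.
No further losses. Total secondary extinctions: 1.

1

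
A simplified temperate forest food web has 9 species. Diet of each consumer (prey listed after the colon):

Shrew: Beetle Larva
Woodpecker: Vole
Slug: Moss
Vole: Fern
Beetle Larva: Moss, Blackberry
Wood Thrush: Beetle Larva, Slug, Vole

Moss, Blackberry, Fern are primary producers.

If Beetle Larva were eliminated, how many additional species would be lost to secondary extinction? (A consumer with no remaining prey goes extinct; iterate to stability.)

1

Remove Beetle Larva.
Round 1: Shrew (all prey gone) → extinct.
No further losses. Total secondary extinctions: 1.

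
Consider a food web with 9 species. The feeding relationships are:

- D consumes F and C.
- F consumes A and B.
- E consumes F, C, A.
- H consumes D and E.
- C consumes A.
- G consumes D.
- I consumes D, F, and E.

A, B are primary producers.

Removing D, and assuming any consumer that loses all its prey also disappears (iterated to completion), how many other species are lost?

1

Remove D.
Round 1: G (all prey gone) → extinct.
No further losses. Total secondary extinctions: 1.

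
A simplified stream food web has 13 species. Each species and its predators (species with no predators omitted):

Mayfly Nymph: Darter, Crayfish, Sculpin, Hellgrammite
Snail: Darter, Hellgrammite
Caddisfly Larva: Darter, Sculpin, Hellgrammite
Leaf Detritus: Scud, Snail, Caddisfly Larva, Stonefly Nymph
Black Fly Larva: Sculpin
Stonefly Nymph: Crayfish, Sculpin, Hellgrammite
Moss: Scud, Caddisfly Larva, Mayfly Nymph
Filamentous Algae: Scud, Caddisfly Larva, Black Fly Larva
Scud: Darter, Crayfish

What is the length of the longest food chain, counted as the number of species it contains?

One longest chain: Moss → Scud → Darter.
It has 3 species and 2 links.

3 species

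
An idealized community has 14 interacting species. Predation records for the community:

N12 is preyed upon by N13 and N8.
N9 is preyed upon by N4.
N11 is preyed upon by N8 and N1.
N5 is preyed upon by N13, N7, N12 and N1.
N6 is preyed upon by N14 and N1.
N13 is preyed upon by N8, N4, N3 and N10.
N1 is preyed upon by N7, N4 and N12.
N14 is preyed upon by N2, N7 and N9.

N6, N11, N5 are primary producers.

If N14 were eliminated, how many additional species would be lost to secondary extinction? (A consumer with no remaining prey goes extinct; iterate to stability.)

Remove N14.
Round 1: N9 (all prey gone), N2 (all prey gone) → extinct.
No further losses. Total secondary extinctions: 2.

2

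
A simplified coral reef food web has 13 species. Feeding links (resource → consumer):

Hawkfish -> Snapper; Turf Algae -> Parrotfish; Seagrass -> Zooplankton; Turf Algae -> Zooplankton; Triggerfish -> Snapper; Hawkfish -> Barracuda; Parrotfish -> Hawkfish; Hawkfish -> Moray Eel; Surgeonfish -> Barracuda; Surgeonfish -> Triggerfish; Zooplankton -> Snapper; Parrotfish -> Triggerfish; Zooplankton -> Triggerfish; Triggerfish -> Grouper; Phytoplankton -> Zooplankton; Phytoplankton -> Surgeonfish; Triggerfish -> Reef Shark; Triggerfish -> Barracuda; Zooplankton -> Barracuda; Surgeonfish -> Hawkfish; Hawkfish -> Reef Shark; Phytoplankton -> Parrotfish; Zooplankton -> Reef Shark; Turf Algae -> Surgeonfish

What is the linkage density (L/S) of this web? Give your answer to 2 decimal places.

L/S = 1.85

There are L = 24 links among S = 13 species.
L/S = 24/13 = 1.8462 ≈ 1.85.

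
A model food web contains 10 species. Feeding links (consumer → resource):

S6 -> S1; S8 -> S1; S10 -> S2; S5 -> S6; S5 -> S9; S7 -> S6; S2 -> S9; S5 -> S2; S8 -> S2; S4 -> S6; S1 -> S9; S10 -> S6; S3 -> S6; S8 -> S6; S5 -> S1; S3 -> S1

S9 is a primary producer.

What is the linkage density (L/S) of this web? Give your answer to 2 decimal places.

L/S = 1.60

There are L = 16 links among S = 10 species.
L/S = 16/10 = 1.6000 ≈ 1.60.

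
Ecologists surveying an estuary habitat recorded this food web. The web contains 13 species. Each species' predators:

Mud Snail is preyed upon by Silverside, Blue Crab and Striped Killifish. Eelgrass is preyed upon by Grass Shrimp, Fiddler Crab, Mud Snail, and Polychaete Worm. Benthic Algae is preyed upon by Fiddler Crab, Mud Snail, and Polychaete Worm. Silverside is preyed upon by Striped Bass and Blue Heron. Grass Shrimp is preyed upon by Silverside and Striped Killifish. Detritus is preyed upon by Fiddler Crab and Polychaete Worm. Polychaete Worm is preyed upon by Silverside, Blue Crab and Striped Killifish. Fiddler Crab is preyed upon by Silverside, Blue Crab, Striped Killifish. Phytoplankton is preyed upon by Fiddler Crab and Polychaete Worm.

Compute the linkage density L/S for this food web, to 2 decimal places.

There are L = 24 links among S = 13 species.
L/S = 24/13 = 1.8462 ≈ 1.85.

L/S = 1.85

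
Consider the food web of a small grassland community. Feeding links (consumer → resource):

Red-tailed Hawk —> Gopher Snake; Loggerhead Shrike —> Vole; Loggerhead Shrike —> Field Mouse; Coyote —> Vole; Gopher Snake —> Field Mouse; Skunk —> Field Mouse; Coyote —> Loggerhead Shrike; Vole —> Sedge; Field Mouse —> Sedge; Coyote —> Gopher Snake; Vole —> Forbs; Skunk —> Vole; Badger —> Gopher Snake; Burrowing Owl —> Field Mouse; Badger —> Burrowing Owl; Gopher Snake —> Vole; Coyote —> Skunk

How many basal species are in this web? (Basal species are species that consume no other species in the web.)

2

Basal species (no prey listed): Forbs, Sedge.
Count: 2.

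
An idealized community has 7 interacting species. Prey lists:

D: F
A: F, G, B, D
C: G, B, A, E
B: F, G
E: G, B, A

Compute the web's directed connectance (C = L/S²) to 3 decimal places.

The web has S = 7 species and L = 14 feeding links.
C = L / S² = 14 / 49 = 0.2857 ≈ 0.286.

C = 0.286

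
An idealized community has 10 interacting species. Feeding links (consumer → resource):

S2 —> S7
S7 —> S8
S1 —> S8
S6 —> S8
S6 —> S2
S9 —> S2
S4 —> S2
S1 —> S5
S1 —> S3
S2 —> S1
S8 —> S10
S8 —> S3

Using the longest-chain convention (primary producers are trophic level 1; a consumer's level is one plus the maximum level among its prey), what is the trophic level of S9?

Trophic level 5

S10 is a producer → level 1.
S8 eats S10 (level 1); other prey at levels: S3 1 → level 2.
S1 eats S8 (level 2); other prey at levels: S5 1, S3 1 → level 3.
S2 eats S1 (level 3); other prey at levels: S7 3 → level 4.
S9 eats S2 → level 5.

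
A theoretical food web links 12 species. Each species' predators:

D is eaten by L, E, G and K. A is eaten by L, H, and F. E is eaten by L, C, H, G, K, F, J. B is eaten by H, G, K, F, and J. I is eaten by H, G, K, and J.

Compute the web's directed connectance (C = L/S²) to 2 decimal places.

The web has S = 12 species and L = 23 feeding links.
C = L / S² = 23 / 144 = 0.1597 ≈ 0.16.

C = 0.16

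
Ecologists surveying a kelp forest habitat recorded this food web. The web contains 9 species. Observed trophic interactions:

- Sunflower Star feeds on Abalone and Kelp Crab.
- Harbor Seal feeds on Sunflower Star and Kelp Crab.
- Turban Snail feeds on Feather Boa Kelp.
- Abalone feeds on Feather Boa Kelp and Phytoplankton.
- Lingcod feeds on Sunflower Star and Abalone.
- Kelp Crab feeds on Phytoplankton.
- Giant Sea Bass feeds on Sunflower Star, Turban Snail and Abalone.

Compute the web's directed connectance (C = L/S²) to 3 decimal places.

The web has S = 9 species and L = 13 feeding links.
C = L / S² = 13 / 81 = 0.1605 ≈ 0.160.

C = 0.160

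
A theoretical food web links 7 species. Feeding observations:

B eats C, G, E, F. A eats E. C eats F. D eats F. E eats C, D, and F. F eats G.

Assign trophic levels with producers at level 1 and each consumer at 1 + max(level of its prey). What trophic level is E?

G is a producer → level 1.
F eats G → level 2.
C eats F → level 3.
E eats C (level 3); other prey at levels: F 2, D 3 → level 4.

Trophic level 4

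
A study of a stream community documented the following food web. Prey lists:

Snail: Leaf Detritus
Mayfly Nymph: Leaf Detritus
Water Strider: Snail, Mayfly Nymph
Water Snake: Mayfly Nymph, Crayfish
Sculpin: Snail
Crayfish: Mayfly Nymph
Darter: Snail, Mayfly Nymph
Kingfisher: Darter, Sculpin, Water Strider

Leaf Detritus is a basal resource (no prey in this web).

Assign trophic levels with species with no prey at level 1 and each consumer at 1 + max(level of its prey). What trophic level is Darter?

Leaf Detritus has no prey (basal) → level 1.
Snail eats Leaf Detritus → level 2.
Darter eats Snail (level 2); other prey at levels: Mayfly Nymph 2 → level 3.

Trophic level 3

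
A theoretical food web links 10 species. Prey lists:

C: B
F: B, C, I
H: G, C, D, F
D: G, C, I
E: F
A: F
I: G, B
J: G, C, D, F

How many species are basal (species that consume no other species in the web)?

Basal species (no prey listed): G, B.
Count: 2.

2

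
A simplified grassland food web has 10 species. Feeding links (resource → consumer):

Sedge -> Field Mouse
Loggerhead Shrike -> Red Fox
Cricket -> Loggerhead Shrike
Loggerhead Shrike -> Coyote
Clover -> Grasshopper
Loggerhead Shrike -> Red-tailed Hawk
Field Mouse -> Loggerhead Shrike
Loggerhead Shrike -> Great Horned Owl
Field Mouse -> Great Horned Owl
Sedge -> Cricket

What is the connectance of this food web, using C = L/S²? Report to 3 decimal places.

The web has S = 10 species and L = 10 feeding links.
C = L / S² = 10 / 100 = 0.1000 ≈ 0.100.

C = 0.100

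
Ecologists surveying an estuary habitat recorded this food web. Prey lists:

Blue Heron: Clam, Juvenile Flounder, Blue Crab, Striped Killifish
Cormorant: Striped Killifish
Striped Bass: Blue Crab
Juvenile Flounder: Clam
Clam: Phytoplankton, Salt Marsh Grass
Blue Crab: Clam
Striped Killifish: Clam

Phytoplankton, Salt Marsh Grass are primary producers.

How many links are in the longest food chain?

3 links

One longest chain: Phytoplankton → Clam → Juvenile Flounder → Blue Heron.
It has 4 species and 3 links.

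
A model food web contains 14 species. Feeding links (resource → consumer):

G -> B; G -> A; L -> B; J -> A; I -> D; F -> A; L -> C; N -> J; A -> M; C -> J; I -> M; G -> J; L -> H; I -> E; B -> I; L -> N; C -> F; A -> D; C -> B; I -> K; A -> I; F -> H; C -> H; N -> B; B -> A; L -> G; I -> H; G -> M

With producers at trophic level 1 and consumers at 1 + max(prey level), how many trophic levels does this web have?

Producers (level 1): L.
L → N → B → A → I → D gives D level 6.
No species has a prey at level 6, so no species reaches level 7.

6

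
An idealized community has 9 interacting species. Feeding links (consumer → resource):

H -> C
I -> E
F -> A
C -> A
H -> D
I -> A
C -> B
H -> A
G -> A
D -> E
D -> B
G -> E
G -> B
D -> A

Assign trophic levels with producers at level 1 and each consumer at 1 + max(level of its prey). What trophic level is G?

Trophic level 2

B is a producer → level 1.
G eats B (level 1); other prey at levels: E 1, A 1 → level 2.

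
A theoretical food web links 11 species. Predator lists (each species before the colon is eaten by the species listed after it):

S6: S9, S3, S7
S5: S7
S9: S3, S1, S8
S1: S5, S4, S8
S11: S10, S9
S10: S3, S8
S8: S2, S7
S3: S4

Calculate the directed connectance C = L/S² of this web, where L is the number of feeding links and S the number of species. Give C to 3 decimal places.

The web has S = 11 species and L = 17 feeding links.
C = L / S² = 17 / 121 = 0.1405 ≈ 0.140.

C = 0.140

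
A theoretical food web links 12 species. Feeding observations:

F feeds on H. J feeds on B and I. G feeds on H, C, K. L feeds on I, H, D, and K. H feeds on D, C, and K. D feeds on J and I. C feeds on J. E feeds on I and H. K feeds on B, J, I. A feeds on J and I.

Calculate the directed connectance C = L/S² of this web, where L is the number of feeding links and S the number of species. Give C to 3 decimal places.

C = 0.160

The web has S = 12 species and L = 23 feeding links.
C = L / S² = 23 / 144 = 0.1597 ≈ 0.160.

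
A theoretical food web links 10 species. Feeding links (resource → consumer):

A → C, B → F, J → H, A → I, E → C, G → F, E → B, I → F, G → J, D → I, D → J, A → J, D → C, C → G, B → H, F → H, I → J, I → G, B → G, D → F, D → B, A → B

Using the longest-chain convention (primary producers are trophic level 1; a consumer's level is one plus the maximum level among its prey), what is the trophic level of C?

Trophic level 2

E is a producer → level 1.
C eats E (level 1); other prey at levels: A 1, D 1 → level 2.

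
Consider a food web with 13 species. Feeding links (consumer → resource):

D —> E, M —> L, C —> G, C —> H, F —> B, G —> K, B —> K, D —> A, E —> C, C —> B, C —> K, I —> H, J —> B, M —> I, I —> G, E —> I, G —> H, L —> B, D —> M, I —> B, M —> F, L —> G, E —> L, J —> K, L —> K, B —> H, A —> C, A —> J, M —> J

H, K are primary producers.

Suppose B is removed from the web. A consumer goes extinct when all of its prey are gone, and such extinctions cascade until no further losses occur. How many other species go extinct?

Remove B.
Round 1: F (all prey gone) → extinct.
No further losses. Total secondary extinctions: 1.

1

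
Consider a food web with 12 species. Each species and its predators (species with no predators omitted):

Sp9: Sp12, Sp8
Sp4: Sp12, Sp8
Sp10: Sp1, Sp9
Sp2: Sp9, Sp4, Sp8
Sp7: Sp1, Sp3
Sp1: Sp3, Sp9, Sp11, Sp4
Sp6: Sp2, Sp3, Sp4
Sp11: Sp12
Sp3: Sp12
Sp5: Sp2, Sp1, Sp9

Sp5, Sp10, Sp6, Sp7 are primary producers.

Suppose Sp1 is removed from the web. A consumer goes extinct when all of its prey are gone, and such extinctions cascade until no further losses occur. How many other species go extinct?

Remove Sp1.
Round 1: Sp11 (all prey gone) → extinct.
No further losses. Total secondary extinctions: 1.

1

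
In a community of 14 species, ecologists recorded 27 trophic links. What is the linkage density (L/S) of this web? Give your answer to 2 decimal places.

L/S = 1.93

There are L = 27 links among S = 14 species.
L/S = 27/14 = 1.9286 ≈ 1.93.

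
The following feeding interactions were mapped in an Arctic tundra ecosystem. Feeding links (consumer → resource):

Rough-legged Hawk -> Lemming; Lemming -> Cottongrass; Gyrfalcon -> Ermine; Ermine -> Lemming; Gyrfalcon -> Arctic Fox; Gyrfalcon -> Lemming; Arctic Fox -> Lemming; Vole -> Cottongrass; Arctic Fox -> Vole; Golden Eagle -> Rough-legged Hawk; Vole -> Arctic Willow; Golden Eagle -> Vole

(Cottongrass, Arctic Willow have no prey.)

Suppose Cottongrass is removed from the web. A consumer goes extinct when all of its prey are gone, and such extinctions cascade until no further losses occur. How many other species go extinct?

3

Remove Cottongrass.
Round 1: Lemming (all prey gone) → extinct.
Round 2: Ermine (all prey gone), Rough-legged Hawk (all prey gone) → extinct.
No further losses. Total secondary extinctions: 3.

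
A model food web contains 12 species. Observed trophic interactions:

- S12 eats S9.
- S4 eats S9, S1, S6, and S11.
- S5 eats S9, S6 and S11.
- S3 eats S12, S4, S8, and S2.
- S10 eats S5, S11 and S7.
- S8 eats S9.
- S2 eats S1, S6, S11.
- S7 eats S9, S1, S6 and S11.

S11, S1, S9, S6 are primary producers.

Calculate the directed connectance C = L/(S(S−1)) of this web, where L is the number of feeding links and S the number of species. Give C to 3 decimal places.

C = 0.174

The web has S = 12 species and L = 23 feeding links.
C = L / (S(S−1)) = 23 / 132 = 0.1742 ≈ 0.174.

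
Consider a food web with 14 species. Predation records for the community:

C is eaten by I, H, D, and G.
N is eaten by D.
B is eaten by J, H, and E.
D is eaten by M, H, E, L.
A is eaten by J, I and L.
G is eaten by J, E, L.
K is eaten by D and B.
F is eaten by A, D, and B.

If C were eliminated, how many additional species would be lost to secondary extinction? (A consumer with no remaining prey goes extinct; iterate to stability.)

Remove C.
Round 1: G (all prey gone) → extinct.
No further losses. Total secondary extinctions: 1.

1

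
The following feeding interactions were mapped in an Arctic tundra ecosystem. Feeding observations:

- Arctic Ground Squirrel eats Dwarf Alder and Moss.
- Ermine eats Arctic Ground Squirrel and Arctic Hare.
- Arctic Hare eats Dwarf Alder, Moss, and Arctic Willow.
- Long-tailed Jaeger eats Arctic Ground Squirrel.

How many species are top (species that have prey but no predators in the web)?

2

Top species (has prey, but nothing eats it): Ermine, Long-tailed Jaeger.
Count: 2.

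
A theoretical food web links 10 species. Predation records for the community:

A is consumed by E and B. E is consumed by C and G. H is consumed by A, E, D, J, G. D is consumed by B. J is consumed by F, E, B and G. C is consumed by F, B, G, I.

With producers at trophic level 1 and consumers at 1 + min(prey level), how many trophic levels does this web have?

4

Producers (level 1): H.
Following each consumer down to its lowest-level prey: H → E → C → I (levels 1 through 4).
All prey of I (C 3) are at level 3 or above, so I is at level 1 + 3 = 4.
Every consumer has at least one prey at level 3 or below, so none exceeds level 4.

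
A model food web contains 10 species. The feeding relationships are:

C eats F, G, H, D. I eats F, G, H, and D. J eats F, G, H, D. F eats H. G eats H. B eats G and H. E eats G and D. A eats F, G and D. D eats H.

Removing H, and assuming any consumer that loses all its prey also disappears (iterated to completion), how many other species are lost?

9

Remove H.
Round 1: F (all prey gone), D (all prey gone), G (all prey gone) → extinct.
Round 2: A (all prey gone), C (all prey gone), J (all prey gone), E (all prey gone), I (all prey gone), B (all prey gone) → extinct.
No further losses. Total secondary extinctions: 9.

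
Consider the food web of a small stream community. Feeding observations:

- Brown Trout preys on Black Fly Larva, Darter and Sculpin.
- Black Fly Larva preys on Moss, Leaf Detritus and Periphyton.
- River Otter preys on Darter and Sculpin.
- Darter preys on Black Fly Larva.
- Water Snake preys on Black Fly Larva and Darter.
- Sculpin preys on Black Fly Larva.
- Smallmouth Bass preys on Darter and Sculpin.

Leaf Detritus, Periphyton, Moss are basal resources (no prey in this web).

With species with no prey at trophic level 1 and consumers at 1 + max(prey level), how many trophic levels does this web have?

Basal resources (level 1): Leaf Detritus, Periphyton, Moss.
Leaf Detritus → Black Fly Larva → Sculpin → Brown Trout gives Brown Trout level 4.
No species has a prey at level 4, so no species reaches level 5.

4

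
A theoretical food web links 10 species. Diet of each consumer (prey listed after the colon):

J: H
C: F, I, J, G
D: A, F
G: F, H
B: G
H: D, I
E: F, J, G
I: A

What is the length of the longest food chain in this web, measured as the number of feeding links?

4 links

One longest chain: A → D → H → J → C.
It has 5 species and 4 links.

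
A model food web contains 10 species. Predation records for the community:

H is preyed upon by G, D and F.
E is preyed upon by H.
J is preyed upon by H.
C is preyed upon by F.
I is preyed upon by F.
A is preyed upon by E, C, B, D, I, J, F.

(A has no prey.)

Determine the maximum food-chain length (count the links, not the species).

3 links

One longest chain: A → E → H → G.
It has 4 species and 3 links.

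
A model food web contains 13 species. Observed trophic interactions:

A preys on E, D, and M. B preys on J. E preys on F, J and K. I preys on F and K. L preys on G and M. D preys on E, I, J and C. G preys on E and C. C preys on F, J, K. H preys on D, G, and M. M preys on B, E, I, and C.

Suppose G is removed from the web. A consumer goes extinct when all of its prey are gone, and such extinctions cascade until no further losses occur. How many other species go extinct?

Remove G.
Every predator of it retains at least one other prey: H still has M, D; L still has M.
No consumer loses all prey, so no secondary extinctions occur.

0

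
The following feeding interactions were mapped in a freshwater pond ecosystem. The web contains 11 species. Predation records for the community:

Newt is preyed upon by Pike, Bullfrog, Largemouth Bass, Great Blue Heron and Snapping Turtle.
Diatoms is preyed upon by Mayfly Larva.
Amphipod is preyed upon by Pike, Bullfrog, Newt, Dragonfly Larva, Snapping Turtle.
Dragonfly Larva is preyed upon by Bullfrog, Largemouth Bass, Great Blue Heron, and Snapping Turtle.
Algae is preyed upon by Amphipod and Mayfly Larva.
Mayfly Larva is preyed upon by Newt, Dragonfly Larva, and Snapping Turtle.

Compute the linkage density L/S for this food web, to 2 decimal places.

There are L = 20 links among S = 11 species.
L/S = 20/11 = 1.8182 ≈ 1.82.

L/S = 1.82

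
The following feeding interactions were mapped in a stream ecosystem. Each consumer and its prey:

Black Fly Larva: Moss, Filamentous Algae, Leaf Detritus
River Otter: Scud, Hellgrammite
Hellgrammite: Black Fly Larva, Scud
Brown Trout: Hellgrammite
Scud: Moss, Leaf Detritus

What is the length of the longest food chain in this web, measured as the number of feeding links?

One longest chain: Moss → Black Fly Larva → Hellgrammite → River Otter.
It has 4 species and 3 links.

3 links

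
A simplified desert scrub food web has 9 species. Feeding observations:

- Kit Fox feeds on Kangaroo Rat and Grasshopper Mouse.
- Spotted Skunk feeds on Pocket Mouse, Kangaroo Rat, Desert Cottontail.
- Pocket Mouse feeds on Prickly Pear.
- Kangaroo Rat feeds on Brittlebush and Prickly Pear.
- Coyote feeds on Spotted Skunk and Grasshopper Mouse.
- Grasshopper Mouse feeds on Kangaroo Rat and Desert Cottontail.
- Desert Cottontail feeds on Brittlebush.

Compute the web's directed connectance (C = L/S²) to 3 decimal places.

C = 0.160

The web has S = 9 species and L = 13 feeding links.
C = L / S² = 13 / 81 = 0.1605 ≈ 0.160.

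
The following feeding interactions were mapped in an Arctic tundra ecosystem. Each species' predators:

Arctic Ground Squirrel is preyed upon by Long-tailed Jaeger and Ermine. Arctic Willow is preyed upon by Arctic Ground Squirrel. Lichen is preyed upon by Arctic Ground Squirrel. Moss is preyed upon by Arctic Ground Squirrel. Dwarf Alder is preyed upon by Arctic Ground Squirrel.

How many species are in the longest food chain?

One longest chain: Dwarf Alder → Arctic Ground Squirrel → Long-tailed Jaeger.
It has 3 species and 2 links.

3 species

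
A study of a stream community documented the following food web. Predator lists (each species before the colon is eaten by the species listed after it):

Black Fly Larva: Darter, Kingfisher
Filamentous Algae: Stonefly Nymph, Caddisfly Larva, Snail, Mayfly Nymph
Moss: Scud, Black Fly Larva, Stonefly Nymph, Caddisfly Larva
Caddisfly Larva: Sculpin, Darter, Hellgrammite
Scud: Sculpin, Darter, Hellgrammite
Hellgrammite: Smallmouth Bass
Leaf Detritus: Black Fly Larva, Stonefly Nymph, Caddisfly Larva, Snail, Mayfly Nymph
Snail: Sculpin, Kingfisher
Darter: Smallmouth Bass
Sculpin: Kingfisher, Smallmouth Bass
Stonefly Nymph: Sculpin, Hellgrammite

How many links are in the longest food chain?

One longest chain: Moss → Scud → Sculpin → Kingfisher.
It has 4 species and 3 links.

3 links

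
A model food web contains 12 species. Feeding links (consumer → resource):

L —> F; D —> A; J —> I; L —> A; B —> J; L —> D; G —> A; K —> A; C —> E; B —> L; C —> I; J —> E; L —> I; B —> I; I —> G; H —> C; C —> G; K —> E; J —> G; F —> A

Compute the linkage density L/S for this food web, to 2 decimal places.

L/S = 1.67

There are L = 20 links among S = 12 species.
L/S = 20/12 = 1.6667 ≈ 1.67.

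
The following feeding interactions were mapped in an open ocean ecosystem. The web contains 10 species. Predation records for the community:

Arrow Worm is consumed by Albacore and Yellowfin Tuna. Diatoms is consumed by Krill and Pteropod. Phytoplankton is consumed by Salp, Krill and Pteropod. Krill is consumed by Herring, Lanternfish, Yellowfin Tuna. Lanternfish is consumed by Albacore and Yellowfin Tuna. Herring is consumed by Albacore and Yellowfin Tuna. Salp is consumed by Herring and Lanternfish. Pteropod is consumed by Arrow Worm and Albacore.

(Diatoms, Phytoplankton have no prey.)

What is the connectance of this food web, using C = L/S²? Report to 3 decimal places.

The web has S = 10 species and L = 18 feeding links.
C = L / S² = 18 / 100 = 0.1800 ≈ 0.180.

C = 0.180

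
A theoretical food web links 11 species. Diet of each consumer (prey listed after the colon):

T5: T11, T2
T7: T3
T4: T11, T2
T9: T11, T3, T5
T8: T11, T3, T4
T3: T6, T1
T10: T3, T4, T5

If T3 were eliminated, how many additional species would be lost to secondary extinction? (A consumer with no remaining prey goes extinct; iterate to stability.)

1

Remove T3.
Round 1: T7 (all prey gone) → extinct.
No further losses. Total secondary extinctions: 1.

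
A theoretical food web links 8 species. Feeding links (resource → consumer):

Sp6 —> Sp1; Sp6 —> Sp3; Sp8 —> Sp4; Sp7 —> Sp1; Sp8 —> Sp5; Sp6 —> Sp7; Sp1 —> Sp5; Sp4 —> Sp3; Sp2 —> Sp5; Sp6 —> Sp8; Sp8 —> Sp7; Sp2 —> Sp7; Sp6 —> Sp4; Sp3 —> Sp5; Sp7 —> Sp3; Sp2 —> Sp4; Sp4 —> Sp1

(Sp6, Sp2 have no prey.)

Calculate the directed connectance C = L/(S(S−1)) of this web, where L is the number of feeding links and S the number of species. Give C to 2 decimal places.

C = 0.30

The web has S = 8 species and L = 17 feeding links.
C = L / (S(S−1)) = 17 / 56 = 0.3036 ≈ 0.30.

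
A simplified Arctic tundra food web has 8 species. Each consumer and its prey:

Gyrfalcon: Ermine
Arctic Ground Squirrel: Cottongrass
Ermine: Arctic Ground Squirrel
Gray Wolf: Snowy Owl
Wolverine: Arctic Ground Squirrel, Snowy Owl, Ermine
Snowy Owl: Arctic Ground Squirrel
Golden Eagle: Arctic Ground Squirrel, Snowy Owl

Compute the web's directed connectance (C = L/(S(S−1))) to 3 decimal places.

The web has S = 8 species and L = 10 feeding links.
C = L / (S(S−1)) = 10 / 56 = 0.1786 ≈ 0.179.

C = 0.179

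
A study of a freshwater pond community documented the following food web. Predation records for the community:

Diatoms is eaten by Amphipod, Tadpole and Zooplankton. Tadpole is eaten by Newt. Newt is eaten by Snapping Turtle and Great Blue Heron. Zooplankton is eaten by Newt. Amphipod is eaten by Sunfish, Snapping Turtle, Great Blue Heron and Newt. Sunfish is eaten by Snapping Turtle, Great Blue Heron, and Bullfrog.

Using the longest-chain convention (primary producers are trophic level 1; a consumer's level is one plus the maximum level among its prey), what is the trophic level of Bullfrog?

Trophic level 4

Diatoms is a producer → level 1.
Amphipod eats Diatoms → level 2.
Sunfish eats Amphipod → level 3.
Bullfrog eats Sunfish → level 4.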